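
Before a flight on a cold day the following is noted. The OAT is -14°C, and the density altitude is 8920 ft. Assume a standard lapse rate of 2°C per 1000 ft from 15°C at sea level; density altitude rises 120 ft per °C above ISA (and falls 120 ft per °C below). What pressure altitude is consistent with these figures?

10000 ft

DA = PA + 120 × (OAT − (15 − 2·PA/1000)) = PA + 120·OAT − 1800 + 0.24·PA = 1.24·PA + 120·OAT − 1800.
So 1.24·PA = 8920 − 120 × (-14) + 1800 = 12400.
PA = 12400 / 1.24 = 10000 ft.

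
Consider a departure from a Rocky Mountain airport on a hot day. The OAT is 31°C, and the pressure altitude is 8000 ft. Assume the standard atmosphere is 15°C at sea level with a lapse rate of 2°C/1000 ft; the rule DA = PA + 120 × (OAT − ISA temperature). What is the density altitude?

11840 ft

ISA temperature at 8000 ft = 15 − 2 × (8000/1000) = -1°C.
ISA deviation = 31 − (-1) = +32°C.
Density altitude = 8000 + 120 × (32) = 8000 + (+3840) = 11840 ft.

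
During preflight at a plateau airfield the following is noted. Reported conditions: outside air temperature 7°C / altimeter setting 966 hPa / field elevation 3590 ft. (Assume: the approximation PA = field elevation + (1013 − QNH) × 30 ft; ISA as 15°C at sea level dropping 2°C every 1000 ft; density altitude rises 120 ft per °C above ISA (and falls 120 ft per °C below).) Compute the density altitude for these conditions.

5240 ft

Pressure altitude = 3590 + (1013 − 966) × 30 = 3590 + (+1410) = 5000 ft.
ISA temperature at 5000 ft = 15 − 2 × (5000/1000) = 5°C.
ISA deviation = 7 − 5 = +2°C.
Density altitude = 5000 + 120 × (2) = 5240 ft.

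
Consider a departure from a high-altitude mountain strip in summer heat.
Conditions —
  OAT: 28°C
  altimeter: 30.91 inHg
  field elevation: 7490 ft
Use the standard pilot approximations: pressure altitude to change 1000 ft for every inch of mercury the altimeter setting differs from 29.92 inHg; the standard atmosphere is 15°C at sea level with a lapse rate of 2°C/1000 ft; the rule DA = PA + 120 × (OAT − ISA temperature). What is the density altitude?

9620 ft

Pressure altitude = 7490 + (29.92 − 30.91) × 1000 = 7490 + (-990) = 6500 ft.
ISA temperature at 6500 ft = 15 − 2 × (6500/1000) = 2°C.
ISA deviation = 28 − 2 = +26°C.
Density altitude = 6500 + 120 × (26) = 9620 ft.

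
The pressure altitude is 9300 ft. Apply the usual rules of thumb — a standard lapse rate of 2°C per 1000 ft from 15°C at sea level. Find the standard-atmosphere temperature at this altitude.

ISA temperature = 15 − 2 × (9300/1000) = 15 − 18.6 = -3.6°C.

-3.6°C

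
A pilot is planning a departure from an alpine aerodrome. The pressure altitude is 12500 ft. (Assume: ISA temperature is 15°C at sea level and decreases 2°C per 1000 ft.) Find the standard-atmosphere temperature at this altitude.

-10°C

ISA temperature = 15 − 2 × (12500/1000) = 15 − 25 = -10°C.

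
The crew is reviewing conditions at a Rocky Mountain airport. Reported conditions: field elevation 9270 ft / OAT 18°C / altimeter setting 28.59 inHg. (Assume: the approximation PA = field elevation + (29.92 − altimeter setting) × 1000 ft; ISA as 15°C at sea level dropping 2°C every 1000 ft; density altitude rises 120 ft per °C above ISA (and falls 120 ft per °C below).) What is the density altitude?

13504 ft

Pressure altitude = 9270 + (29.92 − 28.59) × 1000 = 9270 + (+1330) = 10600 ft.
ISA temperature at 10600 ft = 15 − 2 × (10600/1000) = -6.2°C.
ISA deviation = 18 − (-6.2) = +24.2°C.
Density altitude = 10600 + 120 × (24.2) = 13504 ft.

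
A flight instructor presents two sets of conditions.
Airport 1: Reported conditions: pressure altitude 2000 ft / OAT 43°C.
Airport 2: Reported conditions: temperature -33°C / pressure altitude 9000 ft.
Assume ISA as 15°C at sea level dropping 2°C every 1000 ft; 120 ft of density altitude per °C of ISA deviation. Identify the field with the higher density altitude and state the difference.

Airport 1: ISA temp = 11°C, deviation +32°C, DA = 2000 + 120 × 32 = 5840 ft.
Airport 2: ISA temp = -3°C, deviation -30°C, DA = 9000 + 120 × (-30) = 5400 ft.
Airport 1 is higher by 5840 − 5400 = 440 ft.

Airport 1 by 440 ft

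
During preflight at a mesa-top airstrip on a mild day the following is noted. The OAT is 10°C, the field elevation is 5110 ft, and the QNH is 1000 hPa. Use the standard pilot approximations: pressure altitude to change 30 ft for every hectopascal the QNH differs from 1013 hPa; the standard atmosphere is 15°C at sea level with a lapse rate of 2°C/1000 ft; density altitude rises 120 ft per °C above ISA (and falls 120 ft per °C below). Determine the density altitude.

6220 ft

Pressure altitude = 5110 + (1013 − 1000) × 30 = 5110 + (+390) = 5500 ft.
ISA temperature at 5500 ft = 15 − 2 × (5500/1000) = 4°C.
ISA deviation = 10 − 4 = +6°C.
Density altitude = 5500 + 120 × (6) = 6220 ft.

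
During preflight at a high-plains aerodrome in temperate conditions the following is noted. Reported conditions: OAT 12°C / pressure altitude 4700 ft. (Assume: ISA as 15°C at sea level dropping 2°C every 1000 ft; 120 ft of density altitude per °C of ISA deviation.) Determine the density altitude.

5468 ft

ISA temperature at 4700 ft = 15 − 2 × (4700/1000) = 5.6°C.
ISA deviation = 12 − 5.6 = +6.4°C.
Density altitude = 4700 + 120 × (6.4) = 4700 + (+768) = 5468 ft.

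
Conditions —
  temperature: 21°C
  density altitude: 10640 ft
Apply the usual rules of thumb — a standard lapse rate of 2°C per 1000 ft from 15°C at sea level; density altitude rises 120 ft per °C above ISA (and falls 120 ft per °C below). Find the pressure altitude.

8000 ft

DA = PA + 120 × (OAT − (15 − 2·PA/1000)) = PA + 120·OAT − 1800 + 0.24·PA = 1.24·PA + 120·OAT − 1800.
So 1.24·PA = 10640 − 120 × 21 + 1800 = 9920.
PA = 9920 / 1.24 = 8000 ft.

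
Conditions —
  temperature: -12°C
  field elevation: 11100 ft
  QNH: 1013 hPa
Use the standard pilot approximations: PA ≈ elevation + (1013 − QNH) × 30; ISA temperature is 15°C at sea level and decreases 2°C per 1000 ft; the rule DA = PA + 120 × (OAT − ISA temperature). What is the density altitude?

Pressure altitude = 11100 + (1013 − 1013) × 30 = 11100 + (0) = 11100 ft.
ISA temperature at 11100 ft = 15 − 2 × (11100/1000) = -7.2°C.
ISA deviation = -12 − (-7.2) = -4.8°C.
Density altitude = 11100 + 120 × (-4.8) = 10524 ft.

10524 ft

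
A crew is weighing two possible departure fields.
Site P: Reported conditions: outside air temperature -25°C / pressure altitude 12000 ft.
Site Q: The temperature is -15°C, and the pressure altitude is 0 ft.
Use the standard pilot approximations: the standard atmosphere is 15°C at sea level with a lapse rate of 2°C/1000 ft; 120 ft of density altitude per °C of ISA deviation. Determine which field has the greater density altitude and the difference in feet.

Site P: ISA temp = -9°C, deviation -16°C, DA = 12000 + 120 × (-16) = 10080 ft.
Site Q: ISA temp = 15°C, deviation -30°C, DA = 0 + 120 × (-30) = -3600 ft.
Site P is higher by 10080 − (-3600) = 13680 ft.

Site P by 13680 ft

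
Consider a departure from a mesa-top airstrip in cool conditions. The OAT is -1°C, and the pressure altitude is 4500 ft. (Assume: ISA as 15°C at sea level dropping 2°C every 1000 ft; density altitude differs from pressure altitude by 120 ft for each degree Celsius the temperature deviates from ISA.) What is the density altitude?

ISA temperature at 4500 ft = 15 − 2 × (4500/1000) = 6°C.
ISA deviation = -1 − 6 = -7°C.
Density altitude = 4500 + 120 × (-7) = 4500 + (-840) = 3660 ft.

3660 ft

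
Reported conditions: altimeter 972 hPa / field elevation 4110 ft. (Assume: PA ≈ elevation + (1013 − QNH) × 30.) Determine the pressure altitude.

Pressure correction = (1013 − 972) × 30 = +1230 ft.
Pressure altitude = 4110 + (+1230) = 5340 ft.

5340 ft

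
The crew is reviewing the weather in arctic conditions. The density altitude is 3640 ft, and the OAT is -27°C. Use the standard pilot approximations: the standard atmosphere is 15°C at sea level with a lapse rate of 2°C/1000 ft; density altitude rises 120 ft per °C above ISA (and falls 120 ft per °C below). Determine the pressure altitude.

7000 ft

DA = PA + 120 × (OAT − (15 − 2·PA/1000)) = PA + 120·OAT − 1800 + 0.24·PA = 1.24·PA + 120·OAT − 1800.
So 1.24·PA = 3640 − 120 × (-27) + 1800 = 8680.
PA = 8680 / 1.24 = 7000 ft.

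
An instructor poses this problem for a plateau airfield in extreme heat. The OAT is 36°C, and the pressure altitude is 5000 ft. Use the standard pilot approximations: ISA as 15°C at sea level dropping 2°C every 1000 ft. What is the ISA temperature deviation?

ISA temperature at 5000 ft = 15 − 2 × (5000/1000) = 5°C.
Deviation = OAT − ISA = 36 − 5 = +31°C.

ISA+31°C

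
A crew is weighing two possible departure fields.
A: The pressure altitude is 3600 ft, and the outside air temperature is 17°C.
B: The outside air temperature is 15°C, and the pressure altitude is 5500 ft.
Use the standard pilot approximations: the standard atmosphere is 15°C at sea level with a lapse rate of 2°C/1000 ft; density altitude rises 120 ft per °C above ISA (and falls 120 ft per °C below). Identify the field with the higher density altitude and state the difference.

A: ISA temp = 7.8°C, deviation +9.2°C, DA = 3600 + 120 × 9.2 = 4704 ft.
B: ISA temp = 4°C, deviation +11°C, DA = 5500 + 120 × 11 = 6820 ft.
B is higher by 6820 − 4704 = 2116 ft.

B by 2116 ft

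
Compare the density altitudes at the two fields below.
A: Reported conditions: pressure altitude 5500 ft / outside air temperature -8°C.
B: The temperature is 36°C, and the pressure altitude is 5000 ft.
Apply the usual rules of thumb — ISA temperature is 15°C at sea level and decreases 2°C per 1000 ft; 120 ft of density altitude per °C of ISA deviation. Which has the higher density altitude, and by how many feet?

B by 4660 ft

A: ISA temp = 4°C, deviation -12°C, DA = 5500 + 120 × (-12) = 4060 ft.
B: ISA temp = 5°C, deviation +31°C, DA = 5000 + 120 × 31 = 8720 ft.
B is higher by 8720 − 4060 = 4660 ft.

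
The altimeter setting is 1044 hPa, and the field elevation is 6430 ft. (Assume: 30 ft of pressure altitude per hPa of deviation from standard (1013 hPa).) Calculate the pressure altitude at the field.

5500 ft

Pressure correction = (1013 − 1044) × 30 = -930 ft.
Pressure altitude = 6430 + (-930) = 5500 ft.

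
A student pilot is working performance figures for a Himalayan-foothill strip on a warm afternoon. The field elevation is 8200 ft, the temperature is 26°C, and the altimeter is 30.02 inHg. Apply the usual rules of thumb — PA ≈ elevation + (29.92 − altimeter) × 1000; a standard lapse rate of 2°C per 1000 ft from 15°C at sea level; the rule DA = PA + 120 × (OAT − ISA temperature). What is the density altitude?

11364 ft

Pressure altitude = 8200 + (29.92 − 30.02) × 1000 = 8200 + (-100) = 8100 ft.
ISA temperature at 8100 ft = 15 − 2 × (8100/1000) = -1.2°C.
ISA deviation = 26 − (-1.2) = +27.2°C.
Density altitude = 8100 + 120 × (27.2) = 11364 ft.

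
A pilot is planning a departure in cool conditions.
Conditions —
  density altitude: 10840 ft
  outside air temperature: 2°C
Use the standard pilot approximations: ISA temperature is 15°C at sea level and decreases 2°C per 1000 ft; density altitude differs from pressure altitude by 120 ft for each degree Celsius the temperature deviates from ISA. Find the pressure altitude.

10000 ft

DA = PA + 120 × (OAT − (15 − 2·PA/1000)) = PA + 120·OAT − 1800 + 0.24·PA = 1.24·PA + 120·OAT − 1800.
So 1.24·PA = 10840 − 120 × 2 + 1800 = 12400.
PA = 12400 / 1.24 = 10000 ft.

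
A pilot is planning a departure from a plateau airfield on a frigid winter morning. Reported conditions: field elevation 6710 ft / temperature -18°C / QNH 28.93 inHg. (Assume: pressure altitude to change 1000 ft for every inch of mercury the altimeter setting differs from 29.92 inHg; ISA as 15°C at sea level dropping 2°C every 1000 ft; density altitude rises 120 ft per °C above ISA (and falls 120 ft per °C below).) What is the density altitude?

Pressure altitude = 6710 + (29.92 − 28.93) × 1000 = 6710 + (+990) = 7700 ft.
ISA temperature at 7700 ft = 15 − 2 × (7700/1000) = -0.4°C.
ISA deviation = -18 − (-0.4) = -17.6°C.
Density altitude = 7700 + 120 × (-17.6) = 5588 ft.

5588 ft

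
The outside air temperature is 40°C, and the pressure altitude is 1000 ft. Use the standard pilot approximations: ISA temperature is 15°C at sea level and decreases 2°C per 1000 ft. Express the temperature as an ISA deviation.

ISA temperature at 1000 ft = 15 − 2 × (1000/1000) = 13°C.
Deviation = OAT − ISA = 40 − 13 = +27°C.

ISA+27°C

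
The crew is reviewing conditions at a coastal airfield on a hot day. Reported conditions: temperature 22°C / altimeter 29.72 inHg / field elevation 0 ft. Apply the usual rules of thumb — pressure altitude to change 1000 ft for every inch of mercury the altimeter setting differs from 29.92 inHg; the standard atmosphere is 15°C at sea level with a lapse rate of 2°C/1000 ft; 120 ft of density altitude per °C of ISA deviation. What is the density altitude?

1088 ft

Pressure altitude = 0 + (29.92 − 29.72) × 1000 = 0 + (+200) = 200 ft.
ISA temperature at 200 ft = 15 − 2 × (200/1000) = 14.6°C.
ISA deviation = 22 − 14.6 = +7.4°C.
Density altitude = 200 + 120 × (7.4) = 1088 ft.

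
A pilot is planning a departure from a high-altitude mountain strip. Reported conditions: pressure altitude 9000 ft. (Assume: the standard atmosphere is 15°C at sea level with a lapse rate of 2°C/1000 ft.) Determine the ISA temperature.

-3°C

ISA temperature = 15 − 2 × (9000/1000) = 15 − 18 = -3°C.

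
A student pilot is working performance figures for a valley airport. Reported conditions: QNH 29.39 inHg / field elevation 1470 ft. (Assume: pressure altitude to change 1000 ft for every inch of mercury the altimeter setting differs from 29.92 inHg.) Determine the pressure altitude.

2000 ft

Pressure correction = (29.92 − 29.39) × 1000 = +530 ft.
Pressure altitude = 1470 + (+530) = 2000 ft.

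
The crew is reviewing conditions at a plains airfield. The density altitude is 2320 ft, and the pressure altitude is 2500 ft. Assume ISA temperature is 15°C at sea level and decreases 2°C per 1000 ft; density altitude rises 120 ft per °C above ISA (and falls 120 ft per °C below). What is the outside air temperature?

8.5°C

Density altitude − pressure altitude = 2320 − 2500 = -180 ft.
At 120 ft/°C that is an ISA deviation of -180/120 = -1.5°C.
ISA temperature at 2500 ft = 15 − 2 × (2500/1000) = 10°C.
OAT = ISA + deviation = 10 + (-1.5) = 8.5°C.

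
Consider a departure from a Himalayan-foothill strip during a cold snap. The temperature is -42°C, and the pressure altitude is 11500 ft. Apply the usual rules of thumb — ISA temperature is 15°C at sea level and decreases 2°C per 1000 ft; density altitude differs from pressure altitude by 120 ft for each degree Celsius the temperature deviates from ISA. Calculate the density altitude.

ISA temperature at 11500 ft = 15 − 2 × (11500/1000) = -8°C.
ISA deviation = -42 − (-8) = -34°C.
Density altitude = 11500 + 120 × (-34) = 11500 + (-4080) = 7420 ft.

7420 ft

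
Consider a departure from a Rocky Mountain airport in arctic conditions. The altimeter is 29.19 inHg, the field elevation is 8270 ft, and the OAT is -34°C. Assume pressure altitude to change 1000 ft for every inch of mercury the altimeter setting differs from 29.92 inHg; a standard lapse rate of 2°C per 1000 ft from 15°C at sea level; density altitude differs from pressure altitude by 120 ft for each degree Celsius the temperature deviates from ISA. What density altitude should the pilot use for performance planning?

Pressure altitude = 8270 + (29.92 − 29.19) × 1000 = 8270 + (+730) = 9000 ft.
ISA temperature at 9000 ft = 15 − 2 × (9000/1000) = -3°C.
ISA deviation = -34 − (-3) = -31°C.
Density altitude = 9000 + 120 × (-31) = 5280 ft.

5280 ft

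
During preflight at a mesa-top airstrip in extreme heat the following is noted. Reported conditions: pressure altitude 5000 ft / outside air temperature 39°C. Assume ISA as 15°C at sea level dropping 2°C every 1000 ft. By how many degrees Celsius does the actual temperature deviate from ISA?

ISA temperature at 5000 ft = 15 − 2 × (5000/1000) = 5°C.
Deviation = OAT − ISA = 39 − 5 = +34°C.

ISA+34°C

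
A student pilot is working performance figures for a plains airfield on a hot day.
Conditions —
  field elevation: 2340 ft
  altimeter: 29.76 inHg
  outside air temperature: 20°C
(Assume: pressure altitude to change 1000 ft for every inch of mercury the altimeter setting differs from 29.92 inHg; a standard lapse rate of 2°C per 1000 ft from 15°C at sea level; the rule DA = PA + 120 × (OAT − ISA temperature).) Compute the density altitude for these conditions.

3700 ft

Pressure altitude = 2340 + (29.92 − 29.76) × 1000 = 2340 + (+160) = 2500 ft.
ISA temperature at 2500 ft = 15 − 2 × (2500/1000) = 10°C.
ISA deviation = 20 − 10 = +10°C.
Density altitude = 2500 + 120 × (10) = 3700 ft.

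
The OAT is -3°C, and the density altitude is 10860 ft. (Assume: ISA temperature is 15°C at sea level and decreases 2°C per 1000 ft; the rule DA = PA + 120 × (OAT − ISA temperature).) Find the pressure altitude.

10500 ft

DA = PA + 120 × (OAT − (15 − 2·PA/1000)) = PA + 120·OAT − 1800 + 0.24·PA = 1.24·PA + 120·OAT − 1800.
So 1.24·PA = 10860 − 120 × (-3) + 1800 = 13020.
PA = 13020 / 1.24 = 10500 ft.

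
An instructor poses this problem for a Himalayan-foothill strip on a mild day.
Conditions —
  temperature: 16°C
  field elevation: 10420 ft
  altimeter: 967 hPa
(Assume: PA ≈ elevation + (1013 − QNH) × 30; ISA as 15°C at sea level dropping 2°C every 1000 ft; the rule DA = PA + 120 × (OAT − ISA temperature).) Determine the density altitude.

14752 ft

Pressure altitude = 10420 + (1013 − 967) × 30 = 10420 + (+1380) = 11800 ft.
ISA temperature at 11800 ft = 15 − 2 × (11800/1000) = -8.6°C.
ISA deviation = 16 − (-8.6) = +24.6°C.
Density altitude = 11800 + 120 × (24.6) = 14752 ft.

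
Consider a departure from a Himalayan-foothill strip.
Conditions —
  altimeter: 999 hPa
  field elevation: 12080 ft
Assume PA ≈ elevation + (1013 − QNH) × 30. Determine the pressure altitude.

12500 ft

Pressure correction = (1013 − 999) × 30 = +420 ft.
Pressure altitude = 12080 + (+420) = 12500 ft.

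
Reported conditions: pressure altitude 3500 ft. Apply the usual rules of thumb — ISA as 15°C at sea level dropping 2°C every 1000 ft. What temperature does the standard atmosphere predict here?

ISA temperature = 15 − 2 × (3500/1000) = 15 − 7 = 8°C.

8°C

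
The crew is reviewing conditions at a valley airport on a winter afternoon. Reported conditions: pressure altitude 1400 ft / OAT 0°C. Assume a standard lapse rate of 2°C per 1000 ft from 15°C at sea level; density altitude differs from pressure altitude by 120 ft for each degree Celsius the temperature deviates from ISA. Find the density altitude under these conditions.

ISA temperature at 1400 ft = 15 − 2 × (1400/1000) = 12.2°C.
ISA deviation = 0 − 12.2 = -12.2°C.
Density altitude = 1400 + 120 × (-12.2) = 1400 + (-1464) = -64 ft.

-64 ft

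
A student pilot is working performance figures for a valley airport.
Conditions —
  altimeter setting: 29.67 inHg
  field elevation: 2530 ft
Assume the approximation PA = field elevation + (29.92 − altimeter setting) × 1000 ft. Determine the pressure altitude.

Pressure correction = (29.92 − 29.67) × 1000 = +250 ft.
Pressure altitude = 2530 + (+250) = 2780 ft.

2780 ft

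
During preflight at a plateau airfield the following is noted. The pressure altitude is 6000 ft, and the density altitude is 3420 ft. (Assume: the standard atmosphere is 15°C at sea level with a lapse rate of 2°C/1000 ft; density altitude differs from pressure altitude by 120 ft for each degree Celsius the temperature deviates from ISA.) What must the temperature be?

Density altitude − pressure altitude = 3420 − 6000 = -2580 ft.
At 120 ft/°C that is an ISA deviation of -2580/120 = -21.5°C.
ISA temperature at 6000 ft = 15 − 2 × (6000/1000) = 3°C.
OAT = ISA + deviation = 3 + (-21.5) = -18.5°C.

-18.5°C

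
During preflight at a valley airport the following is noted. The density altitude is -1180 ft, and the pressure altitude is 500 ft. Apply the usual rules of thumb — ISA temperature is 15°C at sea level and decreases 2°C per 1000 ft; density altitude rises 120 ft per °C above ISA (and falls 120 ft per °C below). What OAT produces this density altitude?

0°C

Density altitude − pressure altitude = -1180 − 500 = -1680 ft.
At 120 ft/°C that is an ISA deviation of -1680/120 = -14°C.
ISA temperature at 500 ft = 15 − 2 × (500/1000) = 14°C.
OAT = ISA + deviation = 14 + (-14) = 0°C.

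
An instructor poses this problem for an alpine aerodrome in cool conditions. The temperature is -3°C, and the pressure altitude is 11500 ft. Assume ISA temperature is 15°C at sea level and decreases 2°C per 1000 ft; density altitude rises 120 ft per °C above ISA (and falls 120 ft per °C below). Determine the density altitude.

ISA temperature at 11500 ft = 15 − 2 × (11500/1000) = -8°C.
ISA deviation = -3 − (-8) = +5°C.
Density altitude = 11500 + 120 × (5) = 11500 + (+600) = 12100 ft.

12100 ft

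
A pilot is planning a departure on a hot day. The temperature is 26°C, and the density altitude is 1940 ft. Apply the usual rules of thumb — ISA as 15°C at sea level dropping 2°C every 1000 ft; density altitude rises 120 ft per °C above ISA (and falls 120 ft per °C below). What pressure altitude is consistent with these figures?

DA = PA + 120 × (OAT − (15 − 2·PA/1000)) = PA + 120·OAT − 1800 + 0.24·PA = 1.24·PA + 120·OAT − 1800.
So 1.24·PA = 1940 − 120 × 26 + 1800 = 620.
PA = 620 / 1.24 = 500 ft.

500 ft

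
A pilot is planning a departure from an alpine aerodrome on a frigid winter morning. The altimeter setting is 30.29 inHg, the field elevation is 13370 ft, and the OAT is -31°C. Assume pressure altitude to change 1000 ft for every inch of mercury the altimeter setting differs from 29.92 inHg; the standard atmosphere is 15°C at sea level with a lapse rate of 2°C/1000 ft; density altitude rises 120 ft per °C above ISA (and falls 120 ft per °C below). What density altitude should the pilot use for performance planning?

10600 ft

Pressure altitude = 13370 + (29.92 − 30.29) × 1000 = 13370 + (-370) = 13000 ft.
ISA temperature at 13000 ft = 15 − 2 × (13000/1000) = -11°C.
ISA deviation = -31 − (-11) = -20°C.
Density altitude = 13000 + 120 × (-20) = 10600 ft.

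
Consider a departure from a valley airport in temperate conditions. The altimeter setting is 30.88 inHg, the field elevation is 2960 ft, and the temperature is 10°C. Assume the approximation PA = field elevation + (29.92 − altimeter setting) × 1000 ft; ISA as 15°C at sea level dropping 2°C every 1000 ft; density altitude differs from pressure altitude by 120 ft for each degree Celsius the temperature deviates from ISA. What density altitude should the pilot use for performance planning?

Pressure altitude = 2960 + (29.92 − 30.88) × 1000 = 2960 + (-960) = 2000 ft.
ISA temperature at 2000 ft = 15 − 2 × (2000/1000) = 11°C.
ISA deviation = 10 − 11 = -1°C.
Density altitude = 2000 + 120 × (-1) = 1880 ft.

1880 ft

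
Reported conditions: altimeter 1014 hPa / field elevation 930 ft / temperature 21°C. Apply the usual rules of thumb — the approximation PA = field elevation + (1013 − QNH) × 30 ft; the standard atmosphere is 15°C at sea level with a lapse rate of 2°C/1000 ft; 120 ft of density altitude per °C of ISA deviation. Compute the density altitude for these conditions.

1836 ft

Pressure altitude = 930 + (1013 − 1014) × 30 = 930 + (-30) = 900 ft.
ISA temperature at 900 ft = 15 − 2 × (900/1000) = 13.2°C.
ISA deviation = 21 − 13.2 = +7.8°C.
Density altitude = 900 + 120 × (7.8) = 1836 ft.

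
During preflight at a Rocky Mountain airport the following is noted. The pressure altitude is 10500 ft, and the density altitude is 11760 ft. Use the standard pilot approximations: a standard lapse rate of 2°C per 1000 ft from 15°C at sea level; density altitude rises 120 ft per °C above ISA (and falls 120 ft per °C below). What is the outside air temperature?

Density altitude − pressure altitude = 11760 − 10500 = +1260 ft.
At 120 ft/°C that is an ISA deviation of 1260/120 = +10.5°C.
ISA temperature at 10500 ft = 15 − 2 × (10500/1000) = -6°C.
OAT = ISA + deviation = -6 + (+10.5) = 4.5°C.

4.5°C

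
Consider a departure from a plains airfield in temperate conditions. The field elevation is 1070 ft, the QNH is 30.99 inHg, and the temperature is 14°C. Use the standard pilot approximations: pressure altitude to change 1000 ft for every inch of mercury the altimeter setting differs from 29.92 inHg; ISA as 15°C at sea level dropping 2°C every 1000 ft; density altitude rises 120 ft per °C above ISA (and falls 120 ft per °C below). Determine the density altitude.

-120 ft

Pressure altitude = 1070 + (29.92 − 30.99) × 1000 = 1070 + (-1070) = 0 ft.
ISA temperature at 0 ft = 15 − 2 × (0/1000) = 15°C.
ISA deviation = 14 − 15 = -1°C.
Density altitude = 0 + 120 × (-1) = -120 ft.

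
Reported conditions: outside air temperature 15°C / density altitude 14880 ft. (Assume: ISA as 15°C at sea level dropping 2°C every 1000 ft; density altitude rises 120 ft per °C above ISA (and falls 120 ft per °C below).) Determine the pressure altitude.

DA = PA + 120 × (OAT − (15 − 2·PA/1000)) = PA + 120·OAT − 1800 + 0.24·PA = 1.24·PA + 120·OAT − 1800.
So 1.24·PA = 14880 − 120 × 15 + 1800 = 14880.
PA = 14880 / 1.24 = 12000 ft.

12000 ft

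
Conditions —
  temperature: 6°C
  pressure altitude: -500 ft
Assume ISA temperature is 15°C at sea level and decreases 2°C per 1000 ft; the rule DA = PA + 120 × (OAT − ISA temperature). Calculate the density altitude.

-1700 ft

ISA temperature at -500 ft = 15 − 2 × (-500/1000) = 16°C.
ISA deviation = 6 − 16 = -10°C.
Density altitude = -500 + 120 × (-10) = -500 + (-1200) = -1700 ft.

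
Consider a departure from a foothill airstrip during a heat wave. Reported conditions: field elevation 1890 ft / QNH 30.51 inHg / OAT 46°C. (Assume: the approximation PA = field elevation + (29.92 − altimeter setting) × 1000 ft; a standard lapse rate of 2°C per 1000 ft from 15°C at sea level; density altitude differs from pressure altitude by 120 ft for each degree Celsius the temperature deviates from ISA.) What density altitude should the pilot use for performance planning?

Pressure altitude = 1890 + (29.92 − 30.51) × 1000 = 1890 + (-590) = 1300 ft.
ISA temperature at 1300 ft = 15 − 2 × (1300/1000) = 12.4°C.
ISA deviation = 46 − 12.4 = +33.6°C.
Density altitude = 1300 + 120 × (33.6) = 5332 ft.

5332 ft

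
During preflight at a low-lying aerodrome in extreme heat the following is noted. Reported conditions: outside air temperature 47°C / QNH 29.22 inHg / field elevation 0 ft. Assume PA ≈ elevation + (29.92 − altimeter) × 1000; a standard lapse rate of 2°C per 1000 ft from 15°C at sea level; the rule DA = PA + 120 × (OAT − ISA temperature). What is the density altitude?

Pressure altitude = 0 + (29.92 − 29.22) × 1000 = 0 + (+700) = 700 ft.
ISA temperature at 700 ft = 15 − 2 × (700/1000) = 13.6°C.
ISA deviation = 47 − 13.6 = +33.4°C.
Density altitude = 700 + 120 × (33.4) = 4708 ft.

4708 ft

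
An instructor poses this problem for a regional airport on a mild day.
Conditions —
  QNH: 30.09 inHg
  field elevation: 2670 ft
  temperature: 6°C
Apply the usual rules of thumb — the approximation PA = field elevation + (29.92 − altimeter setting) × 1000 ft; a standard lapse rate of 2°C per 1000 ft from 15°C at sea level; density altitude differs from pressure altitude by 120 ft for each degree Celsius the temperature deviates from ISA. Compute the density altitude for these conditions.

Pressure altitude = 2670 + (29.92 − 30.09) × 1000 = 2670 + (-170) = 2500 ft.
ISA temperature at 2500 ft = 15 − 2 × (2500/1000) = 10°C.
ISA deviation = 6 − 10 = -4°C.
Density altitude = 2500 + 120 × (-4) = 2020 ft.

2020 ft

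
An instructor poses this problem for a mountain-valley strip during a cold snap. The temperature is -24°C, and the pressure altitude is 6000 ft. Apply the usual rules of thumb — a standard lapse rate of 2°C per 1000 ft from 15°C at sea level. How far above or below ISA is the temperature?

ISA-27°C

ISA temperature at 6000 ft = 15 − 2 × (6000/1000) = 3°C.
Deviation = OAT − ISA = -24 − 3 = -27°C.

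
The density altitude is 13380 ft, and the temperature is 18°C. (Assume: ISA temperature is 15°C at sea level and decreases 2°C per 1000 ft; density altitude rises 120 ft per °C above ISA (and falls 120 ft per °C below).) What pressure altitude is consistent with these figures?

DA = PA + 120 × (OAT − (15 − 2·PA/1000)) = PA + 120·OAT − 1800 + 0.24·PA = 1.24·PA + 120·OAT − 1800.
So 1.24·PA = 13380 − 120 × 18 + 1800 = 13020.
PA = 13020 / 1.24 = 10500 ft.

10500 ft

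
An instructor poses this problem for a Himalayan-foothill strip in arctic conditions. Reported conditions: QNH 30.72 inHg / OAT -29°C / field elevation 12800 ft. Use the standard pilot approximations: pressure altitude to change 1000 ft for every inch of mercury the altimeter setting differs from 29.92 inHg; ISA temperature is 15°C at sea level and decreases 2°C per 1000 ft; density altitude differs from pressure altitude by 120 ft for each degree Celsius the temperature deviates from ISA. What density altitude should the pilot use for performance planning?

9600 ft

Pressure altitude = 12800 + (29.92 − 30.72) × 1000 = 12800 + (-800) = 12000 ft.
ISA temperature at 12000 ft = 15 − 2 × (12000/1000) = -9°C.
ISA deviation = -29 − (-9) = -20°C.
Density altitude = 12000 + 120 × (-20) = 9600 ft.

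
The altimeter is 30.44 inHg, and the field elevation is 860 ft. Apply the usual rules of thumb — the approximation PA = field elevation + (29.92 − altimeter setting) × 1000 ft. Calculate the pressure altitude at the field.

340 ft

Pressure correction = (29.92 − 30.44) × 1000 = -520 ft.
Pressure altitude = 860 + (-520) = 340 ft.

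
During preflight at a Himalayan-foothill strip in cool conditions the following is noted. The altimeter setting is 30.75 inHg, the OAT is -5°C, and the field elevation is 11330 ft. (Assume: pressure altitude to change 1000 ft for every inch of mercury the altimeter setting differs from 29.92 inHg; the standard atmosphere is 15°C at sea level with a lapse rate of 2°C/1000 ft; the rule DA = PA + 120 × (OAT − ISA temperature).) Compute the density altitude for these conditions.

10620 ft

Pressure altitude = 11330 + (29.92 − 30.75) × 1000 = 11330 + (-830) = 10500 ft.
ISA temperature at 10500 ft = 15 − 2 × (10500/1000) = -6°C.
ISA deviation = -5 − (-6) = +1°C.
Density altitude = 10500 + 120 × (1) = 10620 ft.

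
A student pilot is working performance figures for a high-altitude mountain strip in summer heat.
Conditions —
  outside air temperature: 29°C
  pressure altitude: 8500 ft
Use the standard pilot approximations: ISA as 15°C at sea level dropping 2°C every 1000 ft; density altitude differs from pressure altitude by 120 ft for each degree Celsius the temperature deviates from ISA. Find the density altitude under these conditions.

ISA temperature at 8500 ft = 15 − 2 × (8500/1000) = -2°C.
ISA deviation = 29 − (-2) = +31°C.
Density altitude = 8500 + 120 × (31) = 8500 + (+3720) = 12220 ft.

12220 ft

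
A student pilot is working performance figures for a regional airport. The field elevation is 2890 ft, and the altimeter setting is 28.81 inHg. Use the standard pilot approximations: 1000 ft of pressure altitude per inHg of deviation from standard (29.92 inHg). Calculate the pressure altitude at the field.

4000 ft

Pressure correction = (29.92 − 28.81) × 1000 = +1110 ft.
Pressure altitude = 2890 + (+1110) = 4000 ft.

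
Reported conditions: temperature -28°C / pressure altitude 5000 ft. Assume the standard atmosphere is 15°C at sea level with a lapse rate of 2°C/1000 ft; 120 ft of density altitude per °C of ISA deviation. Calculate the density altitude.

ISA temperature at 5000 ft = 15 − 2 × (5000/1000) = 5°C.
ISA deviation = -28 − 5 = -33°C.
Density altitude = 5000 + 120 × (-33) = 5000 + (-3960) = 1040 ft.

1040 ft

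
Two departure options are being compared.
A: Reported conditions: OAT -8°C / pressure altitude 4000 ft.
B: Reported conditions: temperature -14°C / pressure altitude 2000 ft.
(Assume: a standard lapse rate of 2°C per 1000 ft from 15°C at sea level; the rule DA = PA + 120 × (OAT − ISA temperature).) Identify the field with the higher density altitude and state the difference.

A by 3200 ft

A: ISA temp = 7°C, deviation -15°C, DA = 4000 + 120 × (-15) = 2200 ft.
B: ISA temp = 11°C, deviation -25°C, DA = 2000 + 120 × (-25) = -1000 ft.
A is higher by 2200 − (-1000) = 3200 ft.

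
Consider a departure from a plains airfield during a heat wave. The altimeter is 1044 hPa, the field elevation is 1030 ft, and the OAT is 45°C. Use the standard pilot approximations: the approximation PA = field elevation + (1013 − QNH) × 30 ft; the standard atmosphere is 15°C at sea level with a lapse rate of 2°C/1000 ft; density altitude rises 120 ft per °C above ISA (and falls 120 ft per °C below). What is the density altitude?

3724 ft

Pressure altitude = 1030 + (1013 − 1044) × 30 = 1030 + (-930) = 100 ft.
ISA temperature at 100 ft = 15 − 2 × (100/1000) = 14.8°C.
ISA deviation = 45 − 14.8 = +30.2°C.
Density altitude = 100 + 120 × (30.2) = 3724 ft.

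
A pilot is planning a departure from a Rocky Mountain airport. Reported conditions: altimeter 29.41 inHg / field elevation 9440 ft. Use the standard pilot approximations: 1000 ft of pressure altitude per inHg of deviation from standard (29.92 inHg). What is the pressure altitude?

9950 ft

Pressure correction = (29.92 − 29.41) × 1000 = +510 ft.
Pressure altitude = 9440 + (+510) = 9950 ft.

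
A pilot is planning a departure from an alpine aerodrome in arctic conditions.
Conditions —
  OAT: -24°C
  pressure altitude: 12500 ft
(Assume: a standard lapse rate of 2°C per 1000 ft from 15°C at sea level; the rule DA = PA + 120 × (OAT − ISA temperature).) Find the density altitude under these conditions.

10820 ft

ISA temperature at 12500 ft = 15 − 2 × (12500/1000) = -10°C.
ISA deviation = -24 − (-10) = -14°C.
Density altitude = 12500 + 120 × (-14) = 12500 + (-1680) = 10820 ft.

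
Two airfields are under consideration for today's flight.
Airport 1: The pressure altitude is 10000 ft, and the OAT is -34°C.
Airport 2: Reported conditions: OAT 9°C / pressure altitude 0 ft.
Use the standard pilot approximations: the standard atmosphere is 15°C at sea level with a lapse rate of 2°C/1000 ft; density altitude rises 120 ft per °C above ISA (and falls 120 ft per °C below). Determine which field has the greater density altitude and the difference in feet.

Airport 1: ISA temp = -5°C, deviation -29°C, DA = 10000 + 120 × (-29) = 6520 ft.
Airport 2: ISA temp = 15°C, deviation -6°C, DA = 0 + 120 × (-6) = -720 ft.
Airport 1 is higher by 6520 − (-720) = 7240 ft.

Airport 1 by 7240 ft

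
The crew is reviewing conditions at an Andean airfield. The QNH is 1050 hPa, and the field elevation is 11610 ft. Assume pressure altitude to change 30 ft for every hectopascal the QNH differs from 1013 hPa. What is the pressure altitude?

Pressure correction = (1013 − 1050) × 30 = -1110 ft.
Pressure altitude = 11610 + (-1110) = 10500 ft.

10500 ft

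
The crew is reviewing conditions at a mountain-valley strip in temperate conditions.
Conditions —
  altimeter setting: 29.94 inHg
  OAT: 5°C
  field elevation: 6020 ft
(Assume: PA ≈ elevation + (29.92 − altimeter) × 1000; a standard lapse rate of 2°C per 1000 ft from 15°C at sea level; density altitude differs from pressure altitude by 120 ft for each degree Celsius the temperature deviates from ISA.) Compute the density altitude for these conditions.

Pressure altitude = 6020 + (29.92 − 29.94) × 1000 = 6020 + (-20) = 6000 ft.
ISA temperature at 6000 ft = 15 − 2 × (6000/1000) = 3°C.
ISA deviation = 5 − 3 = +2°C.
Density altitude = 6000 + 120 × (2) = 6240 ft.

6240 ft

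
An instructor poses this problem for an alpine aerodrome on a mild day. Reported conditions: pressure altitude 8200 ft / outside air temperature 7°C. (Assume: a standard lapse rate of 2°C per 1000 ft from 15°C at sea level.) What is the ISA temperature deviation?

ISA+8.4°C

ISA temperature at 8200 ft = 15 − 2 × (8200/1000) = -1.4°C.
Deviation = OAT − ISA = 7 − (-1.4) = +8.4°C.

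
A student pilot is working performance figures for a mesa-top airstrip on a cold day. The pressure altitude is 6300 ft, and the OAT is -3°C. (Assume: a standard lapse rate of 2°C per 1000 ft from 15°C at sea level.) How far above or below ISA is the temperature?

ISA temperature at 6300 ft = 15 − 2 × (6300/1000) = 2.4°C.
Deviation = OAT − ISA = -3 − 2.4 = -5.4°C.

ISA-5.4°C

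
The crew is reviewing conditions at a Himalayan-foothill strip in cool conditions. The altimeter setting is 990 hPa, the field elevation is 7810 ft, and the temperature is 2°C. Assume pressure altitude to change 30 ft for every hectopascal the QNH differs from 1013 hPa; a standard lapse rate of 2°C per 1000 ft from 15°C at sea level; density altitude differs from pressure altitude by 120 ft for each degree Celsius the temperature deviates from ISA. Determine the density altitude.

Pressure altitude = 7810 + (1013 − 990) × 30 = 7810 + (+690) = 8500 ft.
ISA temperature at 8500 ft = 15 − 2 × (8500/1000) = -2°C.
ISA deviation = 2 − (-2) = +4°C.
Density altitude = 8500 + 120 × (4) = 8980 ft.

8980 ft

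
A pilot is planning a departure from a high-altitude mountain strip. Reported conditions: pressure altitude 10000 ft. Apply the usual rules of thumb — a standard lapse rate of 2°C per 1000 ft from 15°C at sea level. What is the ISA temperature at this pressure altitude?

ISA temperature = 15 − 2 × (10000/1000) = 15 − 20 = -5°C.

-5°C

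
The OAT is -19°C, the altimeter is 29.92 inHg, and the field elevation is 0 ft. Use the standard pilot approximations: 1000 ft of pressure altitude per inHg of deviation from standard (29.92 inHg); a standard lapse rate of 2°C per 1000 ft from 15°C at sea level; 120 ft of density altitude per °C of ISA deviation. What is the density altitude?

Pressure altitude = 0 + (29.92 − 29.92) × 1000 = 0 + (0) = 0 ft.
ISA temperature at 0 ft = 15 − 2 × (0/1000) = 15°C.
ISA deviation = -19 − 15 = -34°C.
Density altitude = 0 + 120 × (-34) = -4080 ft.

-4080 ft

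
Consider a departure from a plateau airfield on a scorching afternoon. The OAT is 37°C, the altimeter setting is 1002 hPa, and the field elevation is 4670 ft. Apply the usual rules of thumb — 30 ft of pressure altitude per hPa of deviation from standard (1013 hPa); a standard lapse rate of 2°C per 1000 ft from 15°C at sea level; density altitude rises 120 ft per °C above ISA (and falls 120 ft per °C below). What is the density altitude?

8840 ft

Pressure altitude = 4670 + (1013 − 1002) × 30 = 4670 + (+330) = 5000 ft.
ISA temperature at 5000 ft = 15 − 2 × (5000/1000) = 5°C.
ISA deviation = 37 − 5 = +32°C.
Density altitude = 5000 + 120 × (32) = 8840 ft.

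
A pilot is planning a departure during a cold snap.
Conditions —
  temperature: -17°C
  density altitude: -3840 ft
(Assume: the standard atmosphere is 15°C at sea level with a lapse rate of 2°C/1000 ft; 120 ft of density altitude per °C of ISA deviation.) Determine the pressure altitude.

0 ft

DA = PA + 120 × (OAT − (15 − 2·PA/1000)) = PA + 120·OAT − 1800 + 0.24·PA = 1.24·PA + 120·OAT − 1800.
So 1.24·PA = -3840 − 120 × (-17) + 1800 = 0.
PA = 0 / 1.24 = 0 ft.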